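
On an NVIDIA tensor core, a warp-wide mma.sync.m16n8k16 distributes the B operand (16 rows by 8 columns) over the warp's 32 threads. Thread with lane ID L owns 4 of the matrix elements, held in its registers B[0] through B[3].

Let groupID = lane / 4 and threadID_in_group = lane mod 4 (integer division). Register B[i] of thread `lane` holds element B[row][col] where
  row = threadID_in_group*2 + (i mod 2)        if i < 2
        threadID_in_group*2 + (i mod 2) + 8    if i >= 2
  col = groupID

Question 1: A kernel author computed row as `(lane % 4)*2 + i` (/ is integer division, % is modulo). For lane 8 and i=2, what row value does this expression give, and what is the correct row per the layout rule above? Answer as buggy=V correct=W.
buggy=2 correct=8

`(lane % 4)*2 + i`[8,2]⇒2
L=8⇒gr=8>>2=2, th=8&3=0
[2]⇒row 0·2+0+8=8  col gr=2
row: 2 vs 8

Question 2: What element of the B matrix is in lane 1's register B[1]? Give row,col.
1: grp=0,tig=1
[1] (1*2+1+0,0) = (3,0)

3,0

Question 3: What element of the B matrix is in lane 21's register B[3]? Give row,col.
21: G=5,T=1
[3] (1*2+1+8,5) = (11,5)

11,5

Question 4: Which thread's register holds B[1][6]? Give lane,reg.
24,1

c: 6->gid=6  r: 1->r8=0,tid=0,i&1=1
L=6*4+0=24  i=0*2+1=1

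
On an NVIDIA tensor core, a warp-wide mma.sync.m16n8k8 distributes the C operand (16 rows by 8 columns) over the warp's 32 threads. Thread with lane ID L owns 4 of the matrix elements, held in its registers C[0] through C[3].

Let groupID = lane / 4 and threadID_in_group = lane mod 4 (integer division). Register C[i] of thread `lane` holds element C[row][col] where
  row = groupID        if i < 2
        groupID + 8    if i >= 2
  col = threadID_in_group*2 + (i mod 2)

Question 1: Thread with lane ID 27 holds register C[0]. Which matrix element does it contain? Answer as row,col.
L=27→G=27>>2=6, T=27&3=3
[0]→row 6+0=6  col 3·2+0=6

6,6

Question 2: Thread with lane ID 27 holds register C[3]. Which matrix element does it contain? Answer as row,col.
27: gid=6,tid=3
[3] (6+8,3*2+1) = (14,7)

14,7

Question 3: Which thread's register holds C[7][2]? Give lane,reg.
r: 7->gid=7,r8=0  c: 2->tid=1,i&1=0
L=7*4+1=29  i=0*2+0=0

29,0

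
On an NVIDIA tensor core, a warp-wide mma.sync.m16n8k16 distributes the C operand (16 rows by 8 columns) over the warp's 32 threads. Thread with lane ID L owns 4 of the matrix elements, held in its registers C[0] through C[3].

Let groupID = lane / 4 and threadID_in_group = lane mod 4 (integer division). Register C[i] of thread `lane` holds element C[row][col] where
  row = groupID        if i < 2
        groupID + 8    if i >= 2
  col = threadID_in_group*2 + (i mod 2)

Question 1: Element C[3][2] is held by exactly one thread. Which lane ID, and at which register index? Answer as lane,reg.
r=3→G=3,rhi=0  c=2→T=1,p=0
L=3*4+1=13  i=0*2+0=0

13,0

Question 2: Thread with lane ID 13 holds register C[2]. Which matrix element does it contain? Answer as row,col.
11,2

lane 13->13/4=3, 13 mod 4=1
i=2  r:3+8->11  c:2·1+0->2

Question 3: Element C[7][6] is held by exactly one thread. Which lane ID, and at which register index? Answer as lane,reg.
r=7→G=7,rhi=0  c=6→T=3,p=0
L=7*4+3=31  i=0*2+0=0

31,0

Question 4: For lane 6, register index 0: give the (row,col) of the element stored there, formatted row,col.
1,4

lane 6: grp=1 (6/4), tig=2 (6%4)
i=0: r=1+0=1, c=2*2+0=4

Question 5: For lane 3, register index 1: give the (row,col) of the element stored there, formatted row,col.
L=3=>grp=3>>2=0, tig=3&3=3
[1]=>row 0+0=0  col 3·2+1=7

0,7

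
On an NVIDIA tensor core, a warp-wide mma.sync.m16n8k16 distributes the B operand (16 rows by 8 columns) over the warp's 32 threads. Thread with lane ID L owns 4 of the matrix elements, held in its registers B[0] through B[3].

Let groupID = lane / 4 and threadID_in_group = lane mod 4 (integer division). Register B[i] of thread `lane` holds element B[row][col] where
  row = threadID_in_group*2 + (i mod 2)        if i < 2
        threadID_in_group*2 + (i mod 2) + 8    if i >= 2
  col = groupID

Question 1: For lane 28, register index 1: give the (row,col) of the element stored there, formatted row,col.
lane 28: G=7 (28/4), T=0 (28%4)
i=1: r=0*2+1+0=1, c=G=7

1,7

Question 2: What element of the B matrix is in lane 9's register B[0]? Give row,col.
9: gr=2,th=1
[0] (1*2+0+0,2) = (2,2)

2,2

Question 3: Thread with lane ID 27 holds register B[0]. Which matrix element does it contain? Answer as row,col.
6,6

lane 27: g=6 (27/4), t=3 (27%4)
i=0: r=3*2+0+0=6, c=g=6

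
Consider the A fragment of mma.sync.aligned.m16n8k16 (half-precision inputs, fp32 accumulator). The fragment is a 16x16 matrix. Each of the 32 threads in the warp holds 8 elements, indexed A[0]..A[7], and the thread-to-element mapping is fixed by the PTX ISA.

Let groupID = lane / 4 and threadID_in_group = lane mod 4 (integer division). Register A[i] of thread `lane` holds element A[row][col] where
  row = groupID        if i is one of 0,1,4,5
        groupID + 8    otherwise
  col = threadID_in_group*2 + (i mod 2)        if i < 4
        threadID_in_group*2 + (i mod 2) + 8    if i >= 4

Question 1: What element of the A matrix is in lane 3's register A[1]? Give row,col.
0,7

lane 3⇒3/4=0, 3 mod 4=3
i=1  r:0+0⇒0  c:2·3+1+0⇒7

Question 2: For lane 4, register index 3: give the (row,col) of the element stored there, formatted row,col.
L=4->gid=4>>2=1, tid=4&3=0
[3]->row 1+8=9  col 0·2+1+0=1

9,1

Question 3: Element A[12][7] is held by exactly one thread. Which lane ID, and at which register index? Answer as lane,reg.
19,3

r=12→G=4,rhi=1  c=7→chi=0,T=3,p=1
L=4*4+3=19  i=0*4+1*2+1=3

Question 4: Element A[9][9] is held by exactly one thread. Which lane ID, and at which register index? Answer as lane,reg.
4,7

r=9->g=1,rb=1  c=9->cb=1,t=0,b0=1
L=1*4+0=4  i=1*4+1*2+1=7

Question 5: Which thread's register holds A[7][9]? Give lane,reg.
28,5

r=7→G=7,rhi=0  c=9→chi=1,T=0,p=1
L=7*4+0=28  i=1*4+0*2+1=5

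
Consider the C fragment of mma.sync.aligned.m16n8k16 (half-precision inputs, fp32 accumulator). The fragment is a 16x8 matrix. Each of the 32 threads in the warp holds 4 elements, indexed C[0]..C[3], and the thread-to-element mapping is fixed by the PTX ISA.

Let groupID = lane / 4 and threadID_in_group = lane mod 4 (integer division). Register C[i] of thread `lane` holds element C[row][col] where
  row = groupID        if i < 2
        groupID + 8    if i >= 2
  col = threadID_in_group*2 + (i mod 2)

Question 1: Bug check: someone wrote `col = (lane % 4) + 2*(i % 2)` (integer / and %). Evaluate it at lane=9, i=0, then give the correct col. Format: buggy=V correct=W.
`(lane % 4) + 2*(i % 2)`[9,0]->1
9: gid=2,tid=1
[0] (2+0,1*2+0) = (2,2)
col: 1 vs 2

buggy=1 correct=2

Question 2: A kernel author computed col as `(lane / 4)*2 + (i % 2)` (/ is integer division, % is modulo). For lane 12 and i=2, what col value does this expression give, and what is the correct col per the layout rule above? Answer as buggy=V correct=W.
`(lane / 4)*2 + (i % 2)`[12,2]→6
12: G=3,T=0
[2] (3+8,0*2+0) = (11,0)
col: 6 vs 0

buggy=6 correct=0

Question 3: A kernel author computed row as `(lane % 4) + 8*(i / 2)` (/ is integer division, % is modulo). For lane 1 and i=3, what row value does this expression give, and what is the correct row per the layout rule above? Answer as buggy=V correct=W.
`(lane % 4) + 8*(i / 2)`[1,3]->9
lane 1->1/4=0, 1 mod 4=1
i=3  r:0+8->8  c:2·1+1->3
row: 9 vs 8

buggy=9 correct=8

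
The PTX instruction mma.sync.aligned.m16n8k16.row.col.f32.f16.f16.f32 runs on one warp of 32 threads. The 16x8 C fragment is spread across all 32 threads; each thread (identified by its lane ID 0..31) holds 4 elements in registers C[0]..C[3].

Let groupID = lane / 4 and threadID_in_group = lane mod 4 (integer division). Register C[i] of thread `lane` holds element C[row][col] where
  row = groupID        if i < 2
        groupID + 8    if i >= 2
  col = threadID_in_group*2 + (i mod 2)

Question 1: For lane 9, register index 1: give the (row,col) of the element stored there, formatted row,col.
2,3

9: G=2,T=1
[1] (2+0,1*2+1) = (2,3)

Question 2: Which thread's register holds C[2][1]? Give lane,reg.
8,1

r=2->g=2,rb=0  c=1->t=0,b0=1
L=2*4+0=8  i=0*2+1=1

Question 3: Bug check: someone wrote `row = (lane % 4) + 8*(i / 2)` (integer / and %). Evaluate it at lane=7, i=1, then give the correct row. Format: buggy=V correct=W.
`(lane % 4) + 8*(i / 2)`[7,1]⇒3
L=7⇒gr=7>>2=1, th=7&3=3
[1]⇒row 1+0=1  col 3·2+1=7
row: 3 vs 1

buggy=3 correct=1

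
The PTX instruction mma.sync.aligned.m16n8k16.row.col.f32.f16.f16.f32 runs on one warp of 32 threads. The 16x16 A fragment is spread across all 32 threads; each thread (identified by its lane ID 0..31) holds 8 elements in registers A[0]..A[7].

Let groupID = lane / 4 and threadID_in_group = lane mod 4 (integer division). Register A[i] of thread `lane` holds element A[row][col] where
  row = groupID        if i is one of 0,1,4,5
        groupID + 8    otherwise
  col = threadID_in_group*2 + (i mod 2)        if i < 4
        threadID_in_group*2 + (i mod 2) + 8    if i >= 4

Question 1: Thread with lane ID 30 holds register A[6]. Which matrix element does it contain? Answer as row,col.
15,12

L=30->g=30>>2=7, t=30&3=2
[6]->row 7+8=15  col 2·2+0+8=12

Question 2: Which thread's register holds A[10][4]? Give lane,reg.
10,2

r=10->g=2,rb=1  c=4->cb=0,t=2,b0=0
L=2*4+2=10  i=0*4+1*2+0=2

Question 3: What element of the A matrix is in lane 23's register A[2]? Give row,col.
13,6

lane 23: gr=5 (23/4), th=3 (23%4)
i=2: r=5+8=13, c=3*2+0+0=6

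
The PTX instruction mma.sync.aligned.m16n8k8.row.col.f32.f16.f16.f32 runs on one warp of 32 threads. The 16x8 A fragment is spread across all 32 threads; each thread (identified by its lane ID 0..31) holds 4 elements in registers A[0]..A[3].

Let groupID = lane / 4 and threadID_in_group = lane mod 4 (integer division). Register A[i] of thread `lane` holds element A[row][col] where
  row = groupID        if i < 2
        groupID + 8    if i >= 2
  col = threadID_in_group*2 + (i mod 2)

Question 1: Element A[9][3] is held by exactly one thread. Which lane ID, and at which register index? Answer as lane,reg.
5,3

r=9⇒gr=1,Rb=1  c=3⇒th=1,odd=1
L=1*4+1=5  i=1*2+1=3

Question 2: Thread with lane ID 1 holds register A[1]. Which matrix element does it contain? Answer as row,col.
0,3

L=1=>grp=1>>2=0, tig=1&3=1
[1]=>row 0+0=0  col 1·2+1=3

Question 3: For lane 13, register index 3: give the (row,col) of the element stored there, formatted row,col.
11,3

lane 13=>13/4=3, 13 mod 4=1
i=3  r:3+8=>11  c:2·1+1=>3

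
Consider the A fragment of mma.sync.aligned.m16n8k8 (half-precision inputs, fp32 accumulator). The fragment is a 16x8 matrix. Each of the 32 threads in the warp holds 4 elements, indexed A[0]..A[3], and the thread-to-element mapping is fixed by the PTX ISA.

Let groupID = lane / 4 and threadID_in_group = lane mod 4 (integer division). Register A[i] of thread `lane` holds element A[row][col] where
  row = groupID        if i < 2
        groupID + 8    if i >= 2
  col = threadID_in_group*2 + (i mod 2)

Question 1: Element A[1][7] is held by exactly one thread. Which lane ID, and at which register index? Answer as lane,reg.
7,1

r:1=>grp=1,rB=0  c:7=>tig=3,lo=1
L=1*4+3=7  i=0*2+1=1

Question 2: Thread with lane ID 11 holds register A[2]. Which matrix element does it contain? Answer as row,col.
lane 11=>11/4=2, 11 mod 4=3
i=2  r:2+8=>10  c:2·3+0=>6

10,6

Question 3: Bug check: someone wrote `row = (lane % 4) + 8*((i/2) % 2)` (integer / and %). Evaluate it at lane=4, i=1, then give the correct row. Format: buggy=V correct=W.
buggy=0 correct=1

`(lane % 4) + 8*((i/2) % 2)`[4,1]->0
L=4->g=4>>2=1, t=4&3=0
[1]->row 1+0=1  col 0·2+1=1
row: 0 vs 1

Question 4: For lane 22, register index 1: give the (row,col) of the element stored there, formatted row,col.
5,5

lane 22: g=5 (22/4), t=2 (22%4)
i=1: r=5+0=5, c=2*2+1=5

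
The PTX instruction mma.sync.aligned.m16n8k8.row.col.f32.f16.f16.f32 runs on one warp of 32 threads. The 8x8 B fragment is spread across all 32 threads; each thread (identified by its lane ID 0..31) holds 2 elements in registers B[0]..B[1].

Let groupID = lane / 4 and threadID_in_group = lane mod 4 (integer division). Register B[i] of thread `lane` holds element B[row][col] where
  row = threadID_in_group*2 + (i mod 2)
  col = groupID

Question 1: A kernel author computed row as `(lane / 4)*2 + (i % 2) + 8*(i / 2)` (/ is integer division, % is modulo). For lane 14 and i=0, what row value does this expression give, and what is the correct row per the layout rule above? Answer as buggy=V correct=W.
buggy=6 correct=4

`(lane / 4)*2 + (i % 2) + 8*(i / 2)`[14,0]->6
lane 14: gid=3 (14/4), tid=2 (14%4)
i=0: r=2*2+0=4, c=gid=3
row: 6 vs 4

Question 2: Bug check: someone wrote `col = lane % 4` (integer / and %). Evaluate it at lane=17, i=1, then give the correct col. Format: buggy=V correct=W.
buggy=1 correct=4

`lane % 4`[17,1]->1
lane 17->17/4=4, 17 mod 4=1
i=1  r:2·1+1->3  c:4
col: 1 vs 4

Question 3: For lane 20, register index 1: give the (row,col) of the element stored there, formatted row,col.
20: g=5,t=0
[1] (0*2+1,5) = (1,5)

1,5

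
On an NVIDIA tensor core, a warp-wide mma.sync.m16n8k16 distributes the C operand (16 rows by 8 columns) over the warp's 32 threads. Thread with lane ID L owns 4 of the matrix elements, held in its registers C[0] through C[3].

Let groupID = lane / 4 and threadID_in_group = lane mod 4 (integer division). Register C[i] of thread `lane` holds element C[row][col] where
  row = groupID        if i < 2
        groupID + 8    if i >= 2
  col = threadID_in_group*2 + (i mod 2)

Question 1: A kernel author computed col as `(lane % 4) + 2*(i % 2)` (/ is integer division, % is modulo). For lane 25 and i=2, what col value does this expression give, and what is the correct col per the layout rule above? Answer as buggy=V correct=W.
`(lane % 4) + 2*(i % 2)`[25,2]->1
lane 25: gid=6 (25/4), tid=1 (25%4)
i=2: r=6+8=14, c=1*2+0=2
col: 1 vs 2

buggy=1 correct=2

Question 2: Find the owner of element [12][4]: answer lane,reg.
r=12⇒gr=4,Rb=1  c=4⇒th=2,odd=0
L=4*4+2=18  i=1*2+0=2

18,2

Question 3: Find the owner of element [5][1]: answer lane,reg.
r=5->g=5,rb=0  c=1->t=0,b0=1
L=5*4+0=20  i=0*2+1=1

20,1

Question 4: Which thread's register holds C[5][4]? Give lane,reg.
22,0

r=5->g=5,rb=0  c=4->t=2,b0=0
L=5*4+2=22  i=0*2+0=0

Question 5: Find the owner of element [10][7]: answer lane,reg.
11,3

r=10→G=2,rhi=1  c=7→T=3,p=1
L=2*4+3=11  i=1*2+1=3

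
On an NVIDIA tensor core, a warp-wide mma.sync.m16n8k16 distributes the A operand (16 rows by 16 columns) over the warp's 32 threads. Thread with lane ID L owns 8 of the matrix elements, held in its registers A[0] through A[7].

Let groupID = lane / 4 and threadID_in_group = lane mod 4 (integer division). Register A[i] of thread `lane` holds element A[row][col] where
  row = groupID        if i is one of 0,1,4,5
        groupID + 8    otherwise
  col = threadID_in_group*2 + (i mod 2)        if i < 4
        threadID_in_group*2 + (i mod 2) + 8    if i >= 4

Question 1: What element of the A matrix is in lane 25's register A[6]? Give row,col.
14,10

25: gid=6,tid=1
[6] (6+8,1*2+0+8) = (14,10)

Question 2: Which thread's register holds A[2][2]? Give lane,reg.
r=2->g=2,rb=0  c=2->cb=0,t=1,b0=0
L=2*4+1=9  i=0*4+0*2+0=0

9,0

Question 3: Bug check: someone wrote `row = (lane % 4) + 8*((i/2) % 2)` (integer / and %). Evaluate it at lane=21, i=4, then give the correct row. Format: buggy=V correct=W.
`(lane % 4) + 8*((i/2) % 2)`[21,4]⇒1
lane 21: gr=5 (21/4), th=1 (21%4)
i=4: r=5+0=5, c=1*2+0+8=10
row: 1 vs 5

buggy=1 correct=5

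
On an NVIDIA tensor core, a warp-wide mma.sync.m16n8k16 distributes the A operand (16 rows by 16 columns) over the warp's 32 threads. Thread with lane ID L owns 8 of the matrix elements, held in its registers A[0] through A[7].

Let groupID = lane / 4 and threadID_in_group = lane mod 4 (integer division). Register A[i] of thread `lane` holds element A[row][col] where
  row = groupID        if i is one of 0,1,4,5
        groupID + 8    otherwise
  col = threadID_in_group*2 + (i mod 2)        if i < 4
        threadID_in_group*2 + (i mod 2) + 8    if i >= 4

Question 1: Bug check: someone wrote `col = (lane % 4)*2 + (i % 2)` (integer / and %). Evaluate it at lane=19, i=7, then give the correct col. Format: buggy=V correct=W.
buggy=7 correct=15

`(lane % 4)*2 + (i % 2)`[19,7]->7
19: gid=4,tid=3
[7] (4+8,3*2+1+8) = (12,15)
col: 7 vs 15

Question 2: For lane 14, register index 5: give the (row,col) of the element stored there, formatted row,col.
3,13

14: grp=3,tig=2
[5] (3+0,2*2+1+8) = (3,13)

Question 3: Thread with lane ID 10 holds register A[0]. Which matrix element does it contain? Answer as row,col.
lane 10: G=2 (10/4), T=2 (10%4)
i=0: r=2+0=2, c=2*2+0+0=4

2,4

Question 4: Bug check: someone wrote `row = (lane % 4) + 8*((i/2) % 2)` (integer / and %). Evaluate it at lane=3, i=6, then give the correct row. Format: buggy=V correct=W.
buggy=11 correct=8

`(lane % 4) + 8*((i/2) % 2)`[3,6]->11
lane 3->3/4=0, 3 mod 4=3
i=6  r:0+8->8  c:2·3+0+8->14
row: 11 vs 8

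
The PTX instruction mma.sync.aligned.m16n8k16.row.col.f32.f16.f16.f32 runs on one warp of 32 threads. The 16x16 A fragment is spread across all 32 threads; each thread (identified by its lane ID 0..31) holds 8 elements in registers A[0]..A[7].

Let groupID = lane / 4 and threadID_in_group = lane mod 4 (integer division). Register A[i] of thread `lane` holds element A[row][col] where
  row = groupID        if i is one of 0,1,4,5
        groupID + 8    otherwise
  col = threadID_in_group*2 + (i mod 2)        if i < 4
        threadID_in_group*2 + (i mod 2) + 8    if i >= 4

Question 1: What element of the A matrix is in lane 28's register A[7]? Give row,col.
lane 28=>28/4=7, 28 mod 4=0
i=7  r:7+8=>15  c:2·0+1+8=>9

15,9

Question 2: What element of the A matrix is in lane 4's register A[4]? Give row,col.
1,8

4: grp=1,tig=0
[4] (1+0,0*2+0+8) = (1,8)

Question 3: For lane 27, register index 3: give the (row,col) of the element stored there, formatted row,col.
14,7

lane 27: gid=6 (27/4), tid=3 (27%4)
i=3: r=6+8=14, c=3*2+1+0=7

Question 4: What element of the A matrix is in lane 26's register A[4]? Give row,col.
6,12

lane 26: gid=6 (26/4), tid=2 (26%4)
i=4: r=6+0=6, c=2*2+0+8=12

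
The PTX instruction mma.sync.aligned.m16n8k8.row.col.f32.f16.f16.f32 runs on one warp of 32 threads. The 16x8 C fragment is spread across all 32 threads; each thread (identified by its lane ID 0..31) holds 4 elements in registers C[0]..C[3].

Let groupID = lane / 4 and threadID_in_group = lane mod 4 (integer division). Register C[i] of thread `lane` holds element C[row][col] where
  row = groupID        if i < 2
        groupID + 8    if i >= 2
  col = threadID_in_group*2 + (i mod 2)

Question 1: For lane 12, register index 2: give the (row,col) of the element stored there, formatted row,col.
11,0

lane 12: gr=3 (12/4), th=0 (12%4)
i=2: r=3+8=11, c=0*2+0=0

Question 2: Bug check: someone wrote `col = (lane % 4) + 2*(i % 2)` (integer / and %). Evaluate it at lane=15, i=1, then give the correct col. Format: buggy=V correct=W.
`(lane % 4) + 2*(i % 2)`[15,1]→5
lane 15: G=3 (15/4), T=3 (15%4)
i=1: r=3+0=3, c=3*2+1=7
col: 5 vs 7

buggy=5 correct=7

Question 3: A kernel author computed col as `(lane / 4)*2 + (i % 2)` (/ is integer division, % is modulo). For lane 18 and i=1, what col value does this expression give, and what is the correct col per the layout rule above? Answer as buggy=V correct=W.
buggy=9 correct=5

`(lane / 4)*2 + (i % 2)`[18,1]→9
lane 18→18/4=4, 18 mod 4=2
i=1  r:4+0→4  c:2·2+1→5
col: 9 vs 5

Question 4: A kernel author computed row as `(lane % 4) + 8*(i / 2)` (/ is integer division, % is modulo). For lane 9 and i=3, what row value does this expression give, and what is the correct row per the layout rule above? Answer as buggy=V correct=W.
buggy=9 correct=10

`(lane % 4) + 8*(i / 2)`[9,3]⇒9
lane 9⇒9/4=2, 9 mod 4=1
i=3  r:2+8⇒10  c:2·1+1⇒3
row: 9 vs 10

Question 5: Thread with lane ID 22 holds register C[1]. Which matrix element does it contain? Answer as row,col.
5,5

22: grp=5,tig=2
[1] (5+0,2*2+1) = (5,5)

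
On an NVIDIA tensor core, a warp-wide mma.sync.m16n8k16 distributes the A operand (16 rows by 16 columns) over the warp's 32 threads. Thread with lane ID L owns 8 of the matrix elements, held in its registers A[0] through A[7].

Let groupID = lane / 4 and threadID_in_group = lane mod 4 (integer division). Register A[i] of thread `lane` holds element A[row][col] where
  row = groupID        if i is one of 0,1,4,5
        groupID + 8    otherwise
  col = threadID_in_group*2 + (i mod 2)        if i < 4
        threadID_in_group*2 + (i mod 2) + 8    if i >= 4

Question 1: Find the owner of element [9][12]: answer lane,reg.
6,6

r: 9->gid=1,r8=1  c: 12->c8=1,tid=2,i&1=0
L=1*4+2=6  i=1*4+1*2+0=6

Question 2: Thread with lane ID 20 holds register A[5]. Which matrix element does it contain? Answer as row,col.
5,9

lane 20: g=5 (20/4), t=0 (20%4)
i=5: r=5+0=5, c=0*2+1+8=9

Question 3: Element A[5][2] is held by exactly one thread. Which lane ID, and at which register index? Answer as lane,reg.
r=5⇒gr=5,Rb=0  c=2⇒Cb=0,th=1,odd=0
L=5*4+1=21  i=0*4+0*2+0=0

21,0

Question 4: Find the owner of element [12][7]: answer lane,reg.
r=12->g=4,rb=1  c=7->cb=0,t=3,b0=1
L=4*4+3=19  i=0*4+1*2+1=3

19,3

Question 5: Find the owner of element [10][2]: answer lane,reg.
r=10→G=2,rhi=1  c=2→chi=0,T=1,p=0
L=2*4+1=9  i=0*4+1*2+0=2

9,2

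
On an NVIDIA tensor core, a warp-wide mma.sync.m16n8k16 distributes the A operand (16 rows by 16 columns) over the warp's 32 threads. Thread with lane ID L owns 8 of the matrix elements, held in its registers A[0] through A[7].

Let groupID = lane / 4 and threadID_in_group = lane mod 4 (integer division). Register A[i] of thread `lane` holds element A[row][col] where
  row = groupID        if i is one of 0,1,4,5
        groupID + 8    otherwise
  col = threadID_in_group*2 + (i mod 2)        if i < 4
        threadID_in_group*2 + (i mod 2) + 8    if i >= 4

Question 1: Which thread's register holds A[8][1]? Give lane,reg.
r=8→G=0,rhi=1  c=1→chi=0,T=0,p=1
L=0*4+0=0  i=0*4+1*2+1=3

0,3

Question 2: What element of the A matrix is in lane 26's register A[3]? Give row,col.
14,5

lane 26: grp=6 (26/4), tig=2 (26%4)
i=3: r=6+8=14, c=2*2+1+0=5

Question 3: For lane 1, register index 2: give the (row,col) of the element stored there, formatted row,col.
1: gr=0,th=1
[2] (0+8,1*2+0+0) = (8,2)

8,2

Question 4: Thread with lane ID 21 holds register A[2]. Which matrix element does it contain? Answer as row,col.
13,2

L=21→G=21>>2=5, T=21&3=1
[2]→row 5+8=13  col 1·2+0+0=2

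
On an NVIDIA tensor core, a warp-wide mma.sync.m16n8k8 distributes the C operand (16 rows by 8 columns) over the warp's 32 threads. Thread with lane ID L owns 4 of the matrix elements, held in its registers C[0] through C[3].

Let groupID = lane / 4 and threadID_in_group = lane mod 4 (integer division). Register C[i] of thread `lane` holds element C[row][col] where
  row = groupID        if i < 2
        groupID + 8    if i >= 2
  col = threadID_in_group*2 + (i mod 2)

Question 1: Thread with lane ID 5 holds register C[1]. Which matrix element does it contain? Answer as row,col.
1,3

lane 5->5/4=1, 5 mod 4=1
i=1  r:1+0->1  c:2·1+1->3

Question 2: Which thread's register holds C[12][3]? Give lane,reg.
17,3

r:12=>grp=4,rB=1  c:3=>tig=1,lo=1
L=4*4+1=17  i=1*2+1=3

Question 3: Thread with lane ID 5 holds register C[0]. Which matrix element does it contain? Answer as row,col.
lane 5: g=1 (5/4), t=1 (5%4)
i=0: r=1+0=1, c=1*2+0=2

1,2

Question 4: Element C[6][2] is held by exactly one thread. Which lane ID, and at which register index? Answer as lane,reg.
r:6=>grp=6,rB=0  c:2=>tig=1,lo=0
L=6*4+1=25  i=0*2+0=0

25,0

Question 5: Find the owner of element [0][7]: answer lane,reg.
r:0=>grp=0,rB=0  c:7=>tig=3,lo=1
L=0*4+3=3  i=0*2+1=1

3,1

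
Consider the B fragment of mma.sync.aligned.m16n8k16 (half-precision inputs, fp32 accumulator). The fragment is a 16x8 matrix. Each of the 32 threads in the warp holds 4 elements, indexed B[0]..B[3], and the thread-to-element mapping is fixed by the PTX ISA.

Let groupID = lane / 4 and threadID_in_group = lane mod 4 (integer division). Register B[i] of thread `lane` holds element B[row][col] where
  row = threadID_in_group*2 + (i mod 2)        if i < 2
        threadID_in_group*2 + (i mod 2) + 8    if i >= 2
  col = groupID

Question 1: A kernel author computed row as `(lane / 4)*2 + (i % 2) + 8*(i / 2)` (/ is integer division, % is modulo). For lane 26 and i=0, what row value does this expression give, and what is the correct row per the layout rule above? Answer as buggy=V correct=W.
`(lane / 4)*2 + (i % 2) + 8*(i / 2)`[26,0]->12
lane 26: g=6 (26/4), t=2 (26%4)
i=0: r=2*2+0+0=4, c=g=6
row: 12 vs 4

buggy=12 correct=4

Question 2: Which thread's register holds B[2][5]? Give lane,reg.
c=5→G=5  r=2→rhi=0,T=1,p=0
L=5*4+1=21  i=0*2+0=0

21,0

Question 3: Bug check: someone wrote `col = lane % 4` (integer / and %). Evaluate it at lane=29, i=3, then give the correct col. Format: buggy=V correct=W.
buggy=1 correct=7

`lane % 4`[29,3]->1
L=29->g=29>>2=7, t=29&3=1
[3]->row 1·2+1+8=11  col g=7
col: 1 vs 7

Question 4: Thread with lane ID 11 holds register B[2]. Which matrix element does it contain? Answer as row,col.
lane 11->11/4=2, 11 mod 4=3
i=2  r:2·3+0+8->14  c:2

14,2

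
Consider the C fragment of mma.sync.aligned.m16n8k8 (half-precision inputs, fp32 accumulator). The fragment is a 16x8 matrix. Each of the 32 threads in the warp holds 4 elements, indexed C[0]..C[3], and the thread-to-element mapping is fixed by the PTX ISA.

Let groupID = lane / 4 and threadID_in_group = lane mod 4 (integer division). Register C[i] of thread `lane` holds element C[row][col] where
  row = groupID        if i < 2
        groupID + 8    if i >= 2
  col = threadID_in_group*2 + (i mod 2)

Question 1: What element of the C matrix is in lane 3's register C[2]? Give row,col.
lane 3→3/4=0, 3 mod 4=3
i=2  r:0+8→8  c:2·3+0→6

8,6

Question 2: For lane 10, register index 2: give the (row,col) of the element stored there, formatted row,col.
L=10⇒gr=10>>2=2, th=10&3=2
[2]⇒row 2+8=10  col 2·2+0=4

10,4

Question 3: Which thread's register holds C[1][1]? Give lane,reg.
r:1=>grp=1,rB=0  c:1=>tig=0,lo=1
L=1*4+0=4  i=0*2+1=1

4,1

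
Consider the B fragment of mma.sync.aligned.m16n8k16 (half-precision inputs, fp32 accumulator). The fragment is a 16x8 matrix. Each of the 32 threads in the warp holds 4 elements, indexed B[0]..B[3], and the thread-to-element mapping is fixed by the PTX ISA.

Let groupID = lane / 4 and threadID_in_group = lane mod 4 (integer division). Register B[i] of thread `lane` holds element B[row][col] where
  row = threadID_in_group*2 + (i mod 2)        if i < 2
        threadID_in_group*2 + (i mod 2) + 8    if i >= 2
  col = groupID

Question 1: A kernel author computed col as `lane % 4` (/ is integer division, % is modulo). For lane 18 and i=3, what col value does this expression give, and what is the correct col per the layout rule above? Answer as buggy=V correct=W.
`lane % 4`[18,3]->2
lane 18->18/4=4, 18 mod 4=2
i=3  r:2·2+1+8->13  c:4
col: 2 vs 4

buggy=2 correct=4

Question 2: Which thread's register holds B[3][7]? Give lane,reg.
c: 7->gid=7  r: 3->r8=0,tid=1,i&1=1
L=7*4+1=29  i=0*2+1=1

29,1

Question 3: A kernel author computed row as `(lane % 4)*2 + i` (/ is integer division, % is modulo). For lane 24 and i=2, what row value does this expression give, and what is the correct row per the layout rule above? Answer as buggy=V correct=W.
buggy=2 correct=8

`(lane % 4)*2 + i`[24,2]->2
L=24->g=24>>2=6, t=24&3=0
[2]->row 0·2+0+8=8  col g=6
row: 2 vs 8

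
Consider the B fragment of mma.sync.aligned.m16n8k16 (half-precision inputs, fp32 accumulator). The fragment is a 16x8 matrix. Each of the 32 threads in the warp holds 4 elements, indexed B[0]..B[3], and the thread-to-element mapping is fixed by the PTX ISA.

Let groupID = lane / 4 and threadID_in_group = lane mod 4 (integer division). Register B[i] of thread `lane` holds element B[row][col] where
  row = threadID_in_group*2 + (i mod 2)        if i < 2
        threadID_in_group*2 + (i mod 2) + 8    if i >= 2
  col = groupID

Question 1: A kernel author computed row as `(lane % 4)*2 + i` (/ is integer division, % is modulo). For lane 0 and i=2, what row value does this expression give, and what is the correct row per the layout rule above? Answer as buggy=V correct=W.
`(lane % 4)*2 + i`[0,2]->2
lane 0: g=0 (0/4), t=0 (0%4)
i=2: r=0*2+0+8=8, c=g=0
row: 2 vs 8

buggy=2 correct=8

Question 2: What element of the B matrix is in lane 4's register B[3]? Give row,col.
4: G=1,T=0
[3] (0*2+1+8,1) = (9,1)

9,1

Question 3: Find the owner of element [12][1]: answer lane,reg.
c: 1->gid=1  r: 12->r8=1,tid=2,i&1=0
L=1*4+2=6  i=1*2+0=2

6,2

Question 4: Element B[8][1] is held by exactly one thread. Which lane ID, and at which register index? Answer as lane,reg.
c=1->g=1  r=8->rb=1,t=0,b0=0
L=1*4+0=4  i=1*2+0=2

4,2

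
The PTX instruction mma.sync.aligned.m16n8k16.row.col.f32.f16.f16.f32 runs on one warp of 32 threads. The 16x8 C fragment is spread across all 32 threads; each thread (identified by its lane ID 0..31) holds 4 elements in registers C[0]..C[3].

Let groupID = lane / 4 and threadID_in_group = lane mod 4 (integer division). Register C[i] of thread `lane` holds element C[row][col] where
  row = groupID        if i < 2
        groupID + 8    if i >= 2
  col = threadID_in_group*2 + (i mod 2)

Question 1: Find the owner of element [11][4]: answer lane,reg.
14,2

r:11=>grp=3,rB=1  c:4=>tig=2,lo=0
L=3*4+2=14  i=1*2+0=2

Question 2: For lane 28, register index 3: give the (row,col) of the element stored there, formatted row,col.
15,1

lane 28->28/4=7, 28 mod 4=0
i=3  r:7+8->15  c:2·0+1->1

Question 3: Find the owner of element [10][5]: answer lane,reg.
10,3

r:10=>grp=2,rB=1  c:5=>tig=2,lo=1
L=2*4+2=10  i=1*2+1=3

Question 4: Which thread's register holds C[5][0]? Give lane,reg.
20,0

r: 5->gid=5,r8=0  c: 0->tid=0,i&1=0
L=5*4+0=20  i=0*2+0=0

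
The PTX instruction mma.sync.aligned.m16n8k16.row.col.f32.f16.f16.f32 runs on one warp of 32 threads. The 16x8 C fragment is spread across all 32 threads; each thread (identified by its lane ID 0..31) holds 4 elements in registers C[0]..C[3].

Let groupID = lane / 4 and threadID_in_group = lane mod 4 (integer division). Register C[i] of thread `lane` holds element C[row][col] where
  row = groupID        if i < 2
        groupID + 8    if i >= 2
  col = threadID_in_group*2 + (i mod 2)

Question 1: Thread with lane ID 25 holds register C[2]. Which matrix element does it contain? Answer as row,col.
25: grp=6,tig=1
[2] (6+8,1*2+0) = (14,2)

14,2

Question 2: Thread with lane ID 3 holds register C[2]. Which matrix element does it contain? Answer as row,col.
8,6

L=3->g=3>>2=0, t=3&3=3
[2]->row 0+8=8  col 3·2+0=6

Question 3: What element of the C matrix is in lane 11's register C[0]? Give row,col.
11: grp=2,tig=3
[0] (2+0,3*2+0) = (2,6)

2,6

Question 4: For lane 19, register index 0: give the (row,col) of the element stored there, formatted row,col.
4,6

lane 19=>19/4=4, 19 mod 4=3
i=0  r:4+0=>4  c:2·3+0=>6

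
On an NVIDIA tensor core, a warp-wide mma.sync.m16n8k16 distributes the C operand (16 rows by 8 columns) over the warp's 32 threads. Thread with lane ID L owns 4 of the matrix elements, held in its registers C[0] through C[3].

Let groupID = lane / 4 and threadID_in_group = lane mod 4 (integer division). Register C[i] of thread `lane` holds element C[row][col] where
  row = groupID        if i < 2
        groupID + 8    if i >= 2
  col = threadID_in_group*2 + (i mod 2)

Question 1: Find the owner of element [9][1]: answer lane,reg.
4,3

r=9→G=1,rhi=1  c=1→T=0,p=1
L=1*4+0=4  i=1*2+1=3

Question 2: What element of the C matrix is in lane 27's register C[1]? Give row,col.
6,7

27: g=6,t=3
[1] (6+0,3*2+1) = (6,7)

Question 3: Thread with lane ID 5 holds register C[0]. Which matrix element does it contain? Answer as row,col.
5: g=1,t=1
[0] (1+0,1*2+0) = (1,2)

1,2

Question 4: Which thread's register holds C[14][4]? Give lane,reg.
26,2

r=14→G=6,rhi=1  c=4→T=2,p=0
L=6*4+2=26  i=1*2+0=2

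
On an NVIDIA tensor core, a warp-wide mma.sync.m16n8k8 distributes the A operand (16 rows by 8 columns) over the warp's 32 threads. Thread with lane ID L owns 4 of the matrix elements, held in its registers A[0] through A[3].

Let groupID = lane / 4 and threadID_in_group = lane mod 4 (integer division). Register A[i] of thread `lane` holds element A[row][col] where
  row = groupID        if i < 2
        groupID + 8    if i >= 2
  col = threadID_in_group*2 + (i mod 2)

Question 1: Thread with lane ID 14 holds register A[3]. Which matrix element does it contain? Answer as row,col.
lane 14: grp=3 (14/4), tig=2 (14%4)
i=3: r=3+8=11, c=2*2+1=5

11,5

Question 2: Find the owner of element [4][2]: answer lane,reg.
17,0

r=4⇒gr=4,Rb=0  c=2⇒th=1,odd=0
L=4*4+1=17  i=0*2+0=0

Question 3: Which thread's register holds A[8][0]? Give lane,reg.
0,2

r=8->g=0,rb=1  c=0->t=0,b0=0
L=0*4+0=0  i=1*2+0=2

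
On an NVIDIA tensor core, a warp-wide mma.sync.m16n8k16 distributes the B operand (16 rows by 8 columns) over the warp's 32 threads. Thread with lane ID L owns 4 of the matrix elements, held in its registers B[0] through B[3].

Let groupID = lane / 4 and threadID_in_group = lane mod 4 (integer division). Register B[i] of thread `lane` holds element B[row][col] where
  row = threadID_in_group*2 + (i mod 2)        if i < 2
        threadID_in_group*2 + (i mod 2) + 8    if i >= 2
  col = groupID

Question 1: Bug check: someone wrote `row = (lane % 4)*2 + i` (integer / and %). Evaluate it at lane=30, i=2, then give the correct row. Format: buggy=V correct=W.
buggy=6 correct=12

`(lane % 4)*2 + i`[30,2]=>6
30: grp=7,tig=2
[2] (2*2+0+8,7) = (12,7)
row: 6 vs 12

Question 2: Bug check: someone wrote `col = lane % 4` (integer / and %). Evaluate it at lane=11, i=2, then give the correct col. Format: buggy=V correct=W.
`lane % 4`[11,2]=>3
11: grp=2,tig=3
[2] (3*2+0+8,2) = (14,2)
col: 3 vs 2

buggy=3 correct=2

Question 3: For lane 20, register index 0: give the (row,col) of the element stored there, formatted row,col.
0,5

lane 20: grp=5 (20/4), tig=0 (20%4)
i=0: r=0*2+0+0=0, c=grp=5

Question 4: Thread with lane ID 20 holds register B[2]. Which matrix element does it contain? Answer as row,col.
8,5

lane 20: G=5 (20/4), T=0 (20%4)
i=2: r=0*2+0+8=8, c=G=5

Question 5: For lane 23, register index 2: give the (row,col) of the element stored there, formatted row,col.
lane 23: gid=5 (23/4), tid=3 (23%4)
i=2: r=3*2+0+8=14, c=gid=5

14,5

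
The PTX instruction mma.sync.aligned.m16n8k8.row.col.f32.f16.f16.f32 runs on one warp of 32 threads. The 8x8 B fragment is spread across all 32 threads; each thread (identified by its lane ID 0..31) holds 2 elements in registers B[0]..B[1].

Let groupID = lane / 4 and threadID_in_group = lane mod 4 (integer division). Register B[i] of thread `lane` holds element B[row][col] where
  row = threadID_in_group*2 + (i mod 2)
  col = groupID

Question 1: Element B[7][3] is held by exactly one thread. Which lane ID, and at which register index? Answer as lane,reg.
c=3⇒gr=3  r=7⇒th=3,odd=1
L=3*4+3=15  i=1=1

15,1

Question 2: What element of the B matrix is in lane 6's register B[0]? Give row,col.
4,1

L=6->gid=6>>2=1, tid=6&3=2
[0]->row 2·2+0=4  col gid=1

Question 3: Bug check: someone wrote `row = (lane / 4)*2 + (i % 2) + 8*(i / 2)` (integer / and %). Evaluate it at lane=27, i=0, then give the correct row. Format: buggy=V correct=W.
`(lane / 4)*2 + (i % 2) + 8*(i / 2)`[27,0]->12
L=27->g=27>>2=6, t=27&3=3
[0]->row 3·2+0=6  col g=6
row: 12 vs 6

buggy=12 correct=6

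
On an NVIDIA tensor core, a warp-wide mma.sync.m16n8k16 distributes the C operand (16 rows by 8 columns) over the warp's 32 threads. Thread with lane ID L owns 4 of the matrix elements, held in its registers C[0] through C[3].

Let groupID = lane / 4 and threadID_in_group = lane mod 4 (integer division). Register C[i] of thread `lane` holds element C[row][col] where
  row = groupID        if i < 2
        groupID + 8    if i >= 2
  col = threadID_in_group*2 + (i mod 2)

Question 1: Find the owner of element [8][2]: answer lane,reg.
1,2

r=8->g=0,rb=1  c=2->t=1,b0=0
L=0*4+1=1  i=1*2+0=2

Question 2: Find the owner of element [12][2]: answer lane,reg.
r=12→G=4,rhi=1  c=2→T=1,p=0
L=4*4+1=17  i=1*2+0=2

17,2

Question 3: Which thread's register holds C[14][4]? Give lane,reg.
26,2

r=14->g=6,rb=1  c=4->t=2,b0=0
L=6*4+2=26  i=1*2+0=2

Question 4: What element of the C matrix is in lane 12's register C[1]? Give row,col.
L=12=>grp=12>>2=3, tig=12&3=0
[1]=>row 3+0=3  col 0·2+1=1

3,1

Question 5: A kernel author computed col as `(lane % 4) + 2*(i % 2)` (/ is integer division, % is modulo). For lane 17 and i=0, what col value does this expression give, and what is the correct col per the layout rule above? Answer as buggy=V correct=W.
buggy=1 correct=2

`(lane % 4) + 2*(i % 2)`[17,0]->1
17: g=4,t=1
[0] (4+0,1*2+0) = (4,2)
col: 1 vs 2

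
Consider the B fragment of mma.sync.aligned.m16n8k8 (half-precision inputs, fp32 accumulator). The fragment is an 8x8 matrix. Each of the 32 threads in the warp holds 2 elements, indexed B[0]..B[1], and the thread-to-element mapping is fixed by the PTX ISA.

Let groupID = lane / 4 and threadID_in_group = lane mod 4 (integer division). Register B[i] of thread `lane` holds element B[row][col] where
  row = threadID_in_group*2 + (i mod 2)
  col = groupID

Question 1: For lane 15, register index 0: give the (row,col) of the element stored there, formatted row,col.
6,3

L=15→G=15>>2=3, T=15&3=3
[0]→row 3·2+0=6  col G=3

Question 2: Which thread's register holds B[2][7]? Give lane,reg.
c:7=>grp=7  r:2=>tig=1,lo=0
L=7*4+1=29  i=0=0

29,0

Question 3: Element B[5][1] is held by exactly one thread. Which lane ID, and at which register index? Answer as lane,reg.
c=1->g=1  r=5->t=2,b0=1
L=1*4+2=6  i=1=1

6,1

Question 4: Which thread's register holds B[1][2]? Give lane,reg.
8,1

c=2⇒gr=2  r=1⇒th=0,odd=1
L=2*4+0=8  i=1=1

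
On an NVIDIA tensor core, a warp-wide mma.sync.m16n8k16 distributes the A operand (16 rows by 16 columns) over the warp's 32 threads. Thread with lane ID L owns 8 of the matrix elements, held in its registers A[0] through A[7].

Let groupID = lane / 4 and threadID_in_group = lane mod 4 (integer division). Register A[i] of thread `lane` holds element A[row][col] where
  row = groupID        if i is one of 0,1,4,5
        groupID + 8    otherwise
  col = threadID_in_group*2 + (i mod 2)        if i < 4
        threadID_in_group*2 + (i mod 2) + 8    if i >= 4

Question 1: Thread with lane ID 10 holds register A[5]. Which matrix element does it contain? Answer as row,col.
2,13

10: G=2,T=2
[5] (2+0,2*2+1+8) = (2,13)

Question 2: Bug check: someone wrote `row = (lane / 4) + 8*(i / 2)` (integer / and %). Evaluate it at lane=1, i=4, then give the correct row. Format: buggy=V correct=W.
buggy=16 correct=0

`(lane / 4) + 8*(i / 2)`[1,4]->16
1: gid=0,tid=1
[4] (0+0,1*2+0+8) = (0,10)
row: 16 vs 0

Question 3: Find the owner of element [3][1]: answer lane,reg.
12,1

r=3->g=3,rb=0  c=1->cb=0,t=0,b0=1
L=3*4+0=12  i=0*4+0*2+1=1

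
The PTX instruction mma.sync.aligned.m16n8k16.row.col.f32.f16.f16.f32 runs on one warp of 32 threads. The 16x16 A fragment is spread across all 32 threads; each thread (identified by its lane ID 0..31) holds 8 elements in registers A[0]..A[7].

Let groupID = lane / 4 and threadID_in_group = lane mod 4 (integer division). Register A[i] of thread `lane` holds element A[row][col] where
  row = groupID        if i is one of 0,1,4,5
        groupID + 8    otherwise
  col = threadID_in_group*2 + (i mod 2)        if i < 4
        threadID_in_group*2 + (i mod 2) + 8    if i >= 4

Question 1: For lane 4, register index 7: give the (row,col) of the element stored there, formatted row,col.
lane 4: grp=1 (4/4), tig=0 (4%4)
i=7: r=1+8=9, c=0*2+1+8=9

9,9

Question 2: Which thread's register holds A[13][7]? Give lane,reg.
r=13->g=5,rb=1  c=7->cb=0,t=3,b0=1
L=5*4+3=23  i=0*4+1*2+1=3

23,3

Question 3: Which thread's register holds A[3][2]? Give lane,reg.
13,0

r: 3->gid=3,r8=0  c: 2->c8=0,tid=1,i&1=0
L=3*4+1=13  i=0*4+0*2+0=0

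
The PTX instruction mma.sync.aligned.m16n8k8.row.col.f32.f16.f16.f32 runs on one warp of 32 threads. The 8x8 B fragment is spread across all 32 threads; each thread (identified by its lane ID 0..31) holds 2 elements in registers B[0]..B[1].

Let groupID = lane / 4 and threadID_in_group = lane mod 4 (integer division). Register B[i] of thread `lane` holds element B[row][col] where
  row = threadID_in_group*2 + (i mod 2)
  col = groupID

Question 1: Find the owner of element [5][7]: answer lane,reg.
c=7⇒gr=7  r=5⇒th=2,odd=1
L=7*4+2=30  i=1=1

30,1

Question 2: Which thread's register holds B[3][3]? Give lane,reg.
c:3=>grp=3  r:3=>tig=1,lo=1
L=3*4+1=13  i=1=1

13,1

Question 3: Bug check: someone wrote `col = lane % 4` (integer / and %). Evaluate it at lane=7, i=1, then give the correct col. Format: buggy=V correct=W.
`lane % 4`[7,1]->3
lane 7->7/4=1, 7 mod 4=3
i=1  r:2·3+1->7  c:1
col: 3 vs 1

buggy=3 correct=1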